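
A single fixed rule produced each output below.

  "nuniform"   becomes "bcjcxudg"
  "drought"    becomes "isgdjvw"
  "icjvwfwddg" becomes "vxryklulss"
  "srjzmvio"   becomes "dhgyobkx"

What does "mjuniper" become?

gbyjcxet

In each case the input is transformed by: move the last character to the front, then shift every letter 11 places backward in the alphabet (wrapping around).
Working it through for "mjuniper": intermediate "rmjunipe", final "gbyjcxet".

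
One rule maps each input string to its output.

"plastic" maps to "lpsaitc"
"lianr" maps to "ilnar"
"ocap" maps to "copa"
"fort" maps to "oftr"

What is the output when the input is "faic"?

The transformation: swap each adjacent pair of characters (1↔2, 3↔4, ...).
For "faic" the result is "afci".

afci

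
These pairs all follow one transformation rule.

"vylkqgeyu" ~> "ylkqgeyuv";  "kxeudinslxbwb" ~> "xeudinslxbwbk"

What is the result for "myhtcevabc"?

yhtcevabcm

Looking at the pairs, the operation is to move the first character to the end.
"myhtcevabc" → "yhtcevabcm".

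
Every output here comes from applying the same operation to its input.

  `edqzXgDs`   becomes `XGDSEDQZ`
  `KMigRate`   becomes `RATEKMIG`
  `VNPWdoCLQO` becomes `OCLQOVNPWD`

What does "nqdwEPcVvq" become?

The rule is to swap the front and back halves of the string, then convert every letter to uppercase.
"nqdwEPcVvq" → "PcVvqnqdwE" → "PCVVQNQDWE".
(Check on "VNPWdoCLQO": → "oCLQOVNPWd" → "OCLQOVNPWD" ✓)

PCVVQNQDWE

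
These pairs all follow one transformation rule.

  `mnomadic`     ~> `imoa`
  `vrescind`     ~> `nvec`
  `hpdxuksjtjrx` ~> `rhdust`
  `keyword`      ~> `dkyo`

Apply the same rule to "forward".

The transformation: keep every other character starting from the first (positions 1st, 3rd, 5th, ...), then move the last character to the front.
Working it through for "forward": intermediate "frad", final "dfra".

dfra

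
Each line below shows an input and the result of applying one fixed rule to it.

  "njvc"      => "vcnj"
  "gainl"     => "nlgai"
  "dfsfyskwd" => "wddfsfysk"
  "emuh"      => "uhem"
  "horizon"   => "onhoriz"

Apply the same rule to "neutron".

The rule is to move the last 2 characters to the front (rotate right by 2).
"neutron" → "onneutr".

onneutr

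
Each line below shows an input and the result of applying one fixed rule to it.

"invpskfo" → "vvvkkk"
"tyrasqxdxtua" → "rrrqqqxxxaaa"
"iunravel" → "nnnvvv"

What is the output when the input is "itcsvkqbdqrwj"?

ccckkkdddwww

Each output is the input with this applied: keep one character in every 3, starting at position 3 (positions 3rd, 6th, 9th, ...), then repeat every character 3 times.
Working it through for "itcsvkqbdqrwj": intermediate "ckdw", final "ccckkkdddwww".
(Check on "iunravel": → "nv" → "nnnvvv" ✓)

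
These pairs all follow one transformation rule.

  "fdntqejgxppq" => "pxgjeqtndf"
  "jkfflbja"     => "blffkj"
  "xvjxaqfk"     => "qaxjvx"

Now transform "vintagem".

gatniv

Each output is the input with this applied: reverse the string, then delete the first 2 characters.
For "vintagem", step one produces "megatniv"; step two turns that into "gatniv".
(Check on "fdntqejgxppq": → "qppxgjeqtndf" → "pxgjeqtndf" ✓)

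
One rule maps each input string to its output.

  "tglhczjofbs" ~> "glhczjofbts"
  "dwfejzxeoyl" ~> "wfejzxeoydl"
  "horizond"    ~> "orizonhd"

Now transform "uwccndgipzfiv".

wccndgipzfiuv

The pattern: swap the first and last characters, then move the first character to the end.
Doing the same to "uwccndgipzfiv": "wccndgipzfiuv".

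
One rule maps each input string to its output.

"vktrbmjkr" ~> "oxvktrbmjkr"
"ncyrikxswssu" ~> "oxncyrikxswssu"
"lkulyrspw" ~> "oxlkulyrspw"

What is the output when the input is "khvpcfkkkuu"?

oxkhvpcfkkkuu

The rule is to prepend "ox".
"khvpcfkkkuu" → "oxkhvpcfkkkuu".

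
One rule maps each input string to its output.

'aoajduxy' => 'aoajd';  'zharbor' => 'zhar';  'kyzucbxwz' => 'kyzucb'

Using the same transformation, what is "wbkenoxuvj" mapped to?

wbkenox

The transformation: delete the last 3 characters.
Applying that to "wbkenoxuvj" gives "wbkenox".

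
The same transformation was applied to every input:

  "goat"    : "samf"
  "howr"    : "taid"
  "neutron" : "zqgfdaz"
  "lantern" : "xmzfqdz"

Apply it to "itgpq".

ufsbc

The transformation: shift every letter 12 places forward in the alphabet (wrapping around).
Doing the same to "itgpq": "ufsbc".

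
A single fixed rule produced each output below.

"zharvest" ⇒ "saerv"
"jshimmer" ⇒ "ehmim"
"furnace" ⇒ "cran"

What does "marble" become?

Each output is the input with this applied: take characters alternately from the front and the back (1st, last, 2nd, 2nd-last, ...), then delete the first 3 characters.
"marble" → "lrb".

lrb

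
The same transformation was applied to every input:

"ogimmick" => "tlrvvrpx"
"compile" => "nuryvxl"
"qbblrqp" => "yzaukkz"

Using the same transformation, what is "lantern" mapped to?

In each case the input is transformed by: reverse the string, then shift every letter 9 places forward in the alphabet (wrapping around).
Applying both steps to "lantern": "nretnal", then "wancwju".

wancwju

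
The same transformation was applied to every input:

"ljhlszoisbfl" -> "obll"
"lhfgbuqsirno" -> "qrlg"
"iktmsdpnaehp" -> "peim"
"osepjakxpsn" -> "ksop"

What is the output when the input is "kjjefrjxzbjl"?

jbke

In each case the input is transformed by: keep one character in every 3, starting at position 1 (positions 1st, 4th, 7th, ...), then move the first 2 characters to the end (rotate left by 2).
On "kjjefrjxzbjl": the first step gives "kejb", and the second then gives "jbke".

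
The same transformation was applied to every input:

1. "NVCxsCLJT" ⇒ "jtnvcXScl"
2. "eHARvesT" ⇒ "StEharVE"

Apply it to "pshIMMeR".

The transformation: move the last 2 characters to the front (rotate right by 2), then flip the case of every letter.
Working it through for "pshIMMeR": intermediate "eRpshIMM", final "ErPSHimm".

ErPSHimm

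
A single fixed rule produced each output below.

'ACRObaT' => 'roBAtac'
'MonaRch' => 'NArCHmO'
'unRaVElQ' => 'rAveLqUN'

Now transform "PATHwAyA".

The transformation: flip the case of every letter, then move the first 2 characters to the end (rotate left by 2).
On "PATHwAyA": the first step gives "pathWaYa", and the second then gives "thWaYapa".

thWaYapa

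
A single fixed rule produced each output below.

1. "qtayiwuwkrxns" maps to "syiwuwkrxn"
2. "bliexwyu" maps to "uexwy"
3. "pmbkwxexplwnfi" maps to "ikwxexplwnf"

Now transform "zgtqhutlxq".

qqhutlx

The rule is to delete the first 3 characters, then move the last character to the front.
Doing the same to "zgtqhutlxq": "qqhutlx".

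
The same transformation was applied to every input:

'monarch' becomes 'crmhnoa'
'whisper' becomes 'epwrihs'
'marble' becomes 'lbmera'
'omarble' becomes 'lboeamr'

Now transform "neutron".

ornnuet

Each output is the input with this applied: move the last 3 characters to the front (rotate right by 3), then swap each adjacent pair of characters (1↔2, 3↔4, ...).
Working it through for "neutron": intermediate "ronneut", final "ornnuet".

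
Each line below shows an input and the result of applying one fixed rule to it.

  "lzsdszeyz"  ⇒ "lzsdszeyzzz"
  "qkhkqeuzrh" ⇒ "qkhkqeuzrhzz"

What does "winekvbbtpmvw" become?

The rule is to append "zz".
So "winekvbbtpmvw" becomes "winekvbbtpmvwzz".

winekvbbtpmvwzz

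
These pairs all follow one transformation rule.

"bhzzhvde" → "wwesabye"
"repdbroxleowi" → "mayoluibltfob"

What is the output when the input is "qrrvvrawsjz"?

The transformation: move the first 2 characters to the end (rotate left by 2), then shift every letter 3 places backward in the alphabet (wrapping around).
For "qrrvvrawsjz", step one produces "rvvrawsjzqr"; step two turns that into "ossoxtpgwno".

ossoxtpgwno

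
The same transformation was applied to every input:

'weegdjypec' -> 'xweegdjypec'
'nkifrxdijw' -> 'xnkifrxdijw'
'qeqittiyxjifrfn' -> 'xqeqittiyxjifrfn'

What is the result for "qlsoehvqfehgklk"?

In each case the input is transformed by: prepend "x".
Doing the same to "qlsoehvqfehgklk": "xqlsoehvqfehgklk".

xqlsoehvqfehgklk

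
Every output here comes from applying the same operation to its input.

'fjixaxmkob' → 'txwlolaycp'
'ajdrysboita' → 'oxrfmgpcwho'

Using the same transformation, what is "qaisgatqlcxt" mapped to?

eowguohezqlh

Each output is the input with this applied: shift every letter 12 places backward in the alphabet (wrapping around).
So "qaisgatqlcxt" becomes "eowguohezqlh".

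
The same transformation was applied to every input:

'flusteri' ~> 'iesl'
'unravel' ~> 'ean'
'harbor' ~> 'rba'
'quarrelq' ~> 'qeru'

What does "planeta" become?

Rule — keep every other character starting from the second (positions 2nd, 4th, 6th, ...), then reverse the string.
Starting from "planeta": after the first operation, "lnt"; after the second, "tnl".

tnl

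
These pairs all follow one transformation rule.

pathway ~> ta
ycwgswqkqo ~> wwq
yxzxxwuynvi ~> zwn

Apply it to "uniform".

The rule is to keep one character in every 3, starting at position 3 (positions 3rd, 6th, 9th, ...).
Applying that to "uniform" gives "ir".

ir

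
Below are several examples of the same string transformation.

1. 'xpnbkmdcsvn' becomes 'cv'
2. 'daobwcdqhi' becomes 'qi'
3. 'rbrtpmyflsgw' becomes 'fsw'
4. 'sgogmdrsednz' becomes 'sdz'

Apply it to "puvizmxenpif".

Rule — keep every other character starting from the second (positions 2nd, 4th, 6th, ...), then delete the first 3 characters.
Applying both steps to "puvizmxenpif": "uimepf", then "epf".

epf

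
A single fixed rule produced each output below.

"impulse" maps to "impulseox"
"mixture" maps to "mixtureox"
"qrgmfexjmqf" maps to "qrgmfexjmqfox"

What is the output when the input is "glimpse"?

The rule is to append "ox".
So "glimpse" becomes "glimpseox".

glimpseox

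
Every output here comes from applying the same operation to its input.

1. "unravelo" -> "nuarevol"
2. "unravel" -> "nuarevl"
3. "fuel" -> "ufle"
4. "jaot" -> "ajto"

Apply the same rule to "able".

bael

The transformation: swap each adjacent pair of characters (1↔2, 3↔4, ...).
"able" → "bael".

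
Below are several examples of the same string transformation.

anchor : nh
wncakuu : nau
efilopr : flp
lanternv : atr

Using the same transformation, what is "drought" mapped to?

ruh

The rule is to delete the last character, then keep every other character starting from the second (positions 2nd, 4th, 6th, ...).
Starting from "drought": after the first operation, "drough"; after the second, "ruh".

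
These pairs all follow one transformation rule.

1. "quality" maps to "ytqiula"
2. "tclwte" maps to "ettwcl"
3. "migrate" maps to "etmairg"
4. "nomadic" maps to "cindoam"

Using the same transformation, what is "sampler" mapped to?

The pattern: move the last character to the front, then take characters alternately from the front and the back (1st, last, 2nd, 2nd-last, ...).
Working it through for "sampler": intermediate "rsample", final "reslapm".

reslapm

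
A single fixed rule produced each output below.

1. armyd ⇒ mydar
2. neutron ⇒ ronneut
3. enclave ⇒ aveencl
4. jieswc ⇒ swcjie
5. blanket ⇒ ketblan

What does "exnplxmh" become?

xmhexnpl

The transformation: move the last 3 characters to the front (rotate right by 3).
So "exnplxmh" becomes "xmhexnpl".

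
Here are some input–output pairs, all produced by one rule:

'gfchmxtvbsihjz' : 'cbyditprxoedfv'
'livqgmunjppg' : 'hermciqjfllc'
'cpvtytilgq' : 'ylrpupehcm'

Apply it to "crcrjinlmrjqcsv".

ynynfejhinfmyor

Looking at the pairs, the operation is to shift every letter 4 places backward in the alphabet (wrapping around).
Applying that to "crcrjinlmrjqcsv" gives "ynynfejhinfmyor".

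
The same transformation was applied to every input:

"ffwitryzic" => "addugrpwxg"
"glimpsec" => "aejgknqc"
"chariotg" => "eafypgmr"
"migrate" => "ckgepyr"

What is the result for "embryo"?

mckzpw

Rule — shift every letter 2 places backward in the alphabet (wrapping around), then move the last character to the front.
On "embryo": the first step gives "ckzpwm", and the second then gives "mckzpw".
(Check on "ffwitryzic": → "ddugrpwxga" → "addugrpwxg" ✓)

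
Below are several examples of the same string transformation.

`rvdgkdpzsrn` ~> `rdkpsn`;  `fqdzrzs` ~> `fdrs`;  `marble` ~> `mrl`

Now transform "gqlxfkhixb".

Each output is the input with this applied: keep every other character starting from the first (positions 1st, 3rd, 5th, ...).
So "gqlxfkhixb" becomes "glfhx".

glfhx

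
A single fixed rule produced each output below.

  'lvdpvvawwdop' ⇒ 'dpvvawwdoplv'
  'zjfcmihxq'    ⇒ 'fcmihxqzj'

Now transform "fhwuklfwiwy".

The rule is to move the first 2 characters to the end (rotate left by 2).
So "fhwuklfwiwy" becomes "wuklfwiwyfh".

wuklfwiwyfh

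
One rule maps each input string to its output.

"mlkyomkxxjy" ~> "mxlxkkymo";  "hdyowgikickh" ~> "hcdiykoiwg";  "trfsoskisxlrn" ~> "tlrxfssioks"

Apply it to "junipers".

The transformation: delete the last 2 characters, then take characters alternately from the front and the back (1st, last, 2nd, 2nd-last, ...).
Applying both steps to "junipers": "junipe", then "jeupni".

jeupni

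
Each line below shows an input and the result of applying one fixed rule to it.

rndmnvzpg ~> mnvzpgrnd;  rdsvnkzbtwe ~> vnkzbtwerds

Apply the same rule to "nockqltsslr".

The rule is to move the first 3 characters to the end (rotate left by 3).
For "nockqltsslr" the result is "kqltsslrnoc".

kqltsslrnoc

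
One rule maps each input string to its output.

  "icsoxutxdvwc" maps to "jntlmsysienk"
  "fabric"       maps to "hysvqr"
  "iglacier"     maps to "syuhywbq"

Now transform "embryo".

hoeucr

The pattern: swap the front and back halves of the string, then shift every letter 10 places backward in the alphabet (wrapping around).
Starting from "embryo": after the first operation, "ryoemb"; after the second, "hoeucr".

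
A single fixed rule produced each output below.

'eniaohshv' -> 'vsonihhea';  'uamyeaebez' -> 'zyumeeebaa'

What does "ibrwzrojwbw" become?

In each case the input is transformed by: sort the characters into reverse alphabetical order.
For "ibrwzrojwbw" the result is "zwwwrrojibb".

zwwwrrojibb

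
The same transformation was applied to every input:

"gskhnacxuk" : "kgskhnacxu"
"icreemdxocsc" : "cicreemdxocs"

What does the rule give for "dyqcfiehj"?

The rule is to move the last character to the front.
On "dyqcfiehj" that produces "jdyqcfieh".

jdyqcfieh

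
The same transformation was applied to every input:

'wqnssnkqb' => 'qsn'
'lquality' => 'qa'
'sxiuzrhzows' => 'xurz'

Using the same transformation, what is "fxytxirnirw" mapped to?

Rule — delete the last 3 characters, then keep every other character starting from the second (positions 2nd, 4th, 6th, ...).
For "fxytxirnirw" the result is "xtin".

xtin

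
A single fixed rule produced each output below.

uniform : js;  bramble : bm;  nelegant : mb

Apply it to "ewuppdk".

Each output is the input with this applied: keep one character in every 3, starting at position 3 (positions 3rd, 6th, 9th, ...), then shift every letter 1 place forward in the alphabet (wrapping around).
For "ewuppdk", step one produces "ud"; step two turns that into "ve".

ve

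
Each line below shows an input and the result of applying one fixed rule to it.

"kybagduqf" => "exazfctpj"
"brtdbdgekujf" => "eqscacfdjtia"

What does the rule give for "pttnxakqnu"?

What's happening: swap the first and last characters, then shift every letter 1 place backward in the alphabet (wrapping around).
Starting from "pttnxakqnu": after the first operation, "uttnxakqnp"; after the second, "tssmwzjpmo".

tssmwzjpmo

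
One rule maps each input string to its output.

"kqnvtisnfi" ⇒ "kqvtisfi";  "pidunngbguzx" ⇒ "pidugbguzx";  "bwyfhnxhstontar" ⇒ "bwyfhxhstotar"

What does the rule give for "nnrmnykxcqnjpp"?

Each output is the input with this applied: remove every "n".
On "nnrmnykxcqnjpp" that produces "rmykxcqjpp".

rmykxcqjpp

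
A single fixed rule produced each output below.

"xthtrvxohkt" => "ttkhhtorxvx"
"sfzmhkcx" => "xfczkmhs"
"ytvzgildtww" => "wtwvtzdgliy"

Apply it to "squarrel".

lqeurars

The transformation: take characters alternately from the front and the back (1st, last, 2nd, 2nd-last, ...), then move the first character to the end.
Working it through for "squarrel": intermediate "slqeurar", final "lqeurars".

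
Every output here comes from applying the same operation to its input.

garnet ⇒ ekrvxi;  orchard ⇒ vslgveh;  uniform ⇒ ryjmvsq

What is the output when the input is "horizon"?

The pattern: swap each adjacent pair of characters (1↔2, 3↔4, ...), then shift every letter 4 places forward in the alphabet (wrapping around).
Starting from "horizon": after the first operation, "ohirozn"; after the second, "slmvsdr".
(Check on "uniform": → "nufirom" → "ryjmvsq" ✓)

slmvsdr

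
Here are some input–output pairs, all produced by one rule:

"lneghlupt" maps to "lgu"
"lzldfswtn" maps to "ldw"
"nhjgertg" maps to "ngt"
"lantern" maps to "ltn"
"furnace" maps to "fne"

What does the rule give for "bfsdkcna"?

Looking at the pairs, the operation is to keep one character in every 3, starting at position 1 (positions 1st, 4th, 7th, ...).
For "bfsdkcna" the result is "bdn".

bdn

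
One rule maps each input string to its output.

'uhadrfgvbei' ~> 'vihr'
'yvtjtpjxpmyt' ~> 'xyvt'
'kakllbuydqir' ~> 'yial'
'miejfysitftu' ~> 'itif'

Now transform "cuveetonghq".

nque

In each case the input is transformed by: keep one character in every 3, starting at position 2 (positions 2nd, 5th, 8th, ...), then move the last 2 characters to the front (rotate right by 2).
"cuveetonghq" → "uenq" → "nque".
(Check on "uhadrfgvbei": → "hrvi" → "vihr" ✓)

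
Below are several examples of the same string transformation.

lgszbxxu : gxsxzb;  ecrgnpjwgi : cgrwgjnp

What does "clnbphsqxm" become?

lxnqbsph

Looking at the pairs, the operation is to take characters alternately from the front and the back (1st, last, 2nd, 2nd-last, ...), then delete the first 2 characters.
"clnbphsqxm" → "lxnqbsph".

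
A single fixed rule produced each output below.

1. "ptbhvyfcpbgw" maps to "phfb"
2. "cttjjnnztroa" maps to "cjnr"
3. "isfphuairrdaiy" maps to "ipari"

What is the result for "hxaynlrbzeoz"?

hyre

Each output is the input with this applied: keep one character in every 3, starting at position 1 (positions 1st, 4th, 7th, ...).
"hxaynlrbzeoz" → "hyre".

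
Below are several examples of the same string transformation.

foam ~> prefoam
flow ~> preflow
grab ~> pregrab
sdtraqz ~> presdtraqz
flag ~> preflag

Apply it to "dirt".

predirt

Each output is the input with this applied: prepend "pre".
"dirt" → "predirt".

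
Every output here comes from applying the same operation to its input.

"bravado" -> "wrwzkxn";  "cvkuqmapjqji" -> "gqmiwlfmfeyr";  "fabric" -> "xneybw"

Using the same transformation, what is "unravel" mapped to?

The rule is to move the first 2 characters to the end (rotate left by 2), then shift every letter 4 places backward in the alphabet (wrapping around).
On "unravel": the first step gives "ravelun", and the second then gives "nwrahqj".

nwrahqj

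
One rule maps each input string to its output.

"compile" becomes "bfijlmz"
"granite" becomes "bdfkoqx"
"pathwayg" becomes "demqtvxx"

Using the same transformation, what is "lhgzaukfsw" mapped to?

cdehiprtwx

Rule — shift every letter 3 places backward in the alphabet (wrapping around), then sort the characters into alphabetical order.
Starting from "lhgzaukfsw": after the first operation, "iedwxrhcpt"; after the second, "cdehiprtwx".
(Check on "granite": → "doxkfqb" → "bdfkoqx" ✓)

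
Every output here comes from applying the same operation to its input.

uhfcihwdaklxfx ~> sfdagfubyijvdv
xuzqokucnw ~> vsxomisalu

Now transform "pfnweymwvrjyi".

ndlucwkutphwg

The transformation: shift every letter 2 places backward in the alphabet (wrapping around).
"pfnweymwvrjyi" → "ndlucwkutphwg".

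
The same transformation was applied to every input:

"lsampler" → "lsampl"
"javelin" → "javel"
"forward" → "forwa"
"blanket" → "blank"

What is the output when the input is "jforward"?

The transformation: delete the last 2 characters.
For "jforward" the result is "jforwa".

jforwa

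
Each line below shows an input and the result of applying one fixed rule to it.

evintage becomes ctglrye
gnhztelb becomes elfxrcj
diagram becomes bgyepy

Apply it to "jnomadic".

hlmkybg

Looking at the pairs, the operation is to delete the last character, then shift every letter 2 places backward in the alphabet (wrapping around).
On "jnomadic": the first step gives "jnomadi", and the second then gives "hlmkybg".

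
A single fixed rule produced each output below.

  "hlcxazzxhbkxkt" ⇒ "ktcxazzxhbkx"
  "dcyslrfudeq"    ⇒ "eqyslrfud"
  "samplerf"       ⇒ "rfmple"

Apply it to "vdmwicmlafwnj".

njmwicmlafw

In each case the input is transformed by: delete the first 2 characters, then move the last 2 characters to the front (rotate right by 2).
Working it through for "vdmwicmlafwnj": intermediate "mwicmlafwnj", final "njmwicmlafw".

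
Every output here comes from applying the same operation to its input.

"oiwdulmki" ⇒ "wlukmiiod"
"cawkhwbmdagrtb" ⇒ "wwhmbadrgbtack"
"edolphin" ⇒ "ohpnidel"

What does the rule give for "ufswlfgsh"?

sflsghfuw

What's happening: swap each adjacent pair of characters (1↔2, 3↔4, ...), then move the first 3 characters to the end (rotate left by 3).
Applying both steps to "ufswlfgsh": "fuwsflsgh", then "sflsghfuw".
(Check on "cawkhwbmdagrtb": → "ackwwhmbadrgbt" → "wwhmbadrgbtack" ✓)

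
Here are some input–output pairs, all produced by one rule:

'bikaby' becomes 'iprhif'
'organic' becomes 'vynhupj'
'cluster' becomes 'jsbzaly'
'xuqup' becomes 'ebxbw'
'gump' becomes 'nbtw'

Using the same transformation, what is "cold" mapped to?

In each case the input is transformed by: shift every letter 7 places forward in the alphabet (wrapping around).
On "cold" that produces "jvsk".

jvsk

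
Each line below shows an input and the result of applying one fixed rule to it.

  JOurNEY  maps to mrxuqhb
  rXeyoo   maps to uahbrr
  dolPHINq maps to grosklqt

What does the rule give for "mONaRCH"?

prqdufk

Each output is the input with this applied: shift every letter 3 places forward in the alphabet (wrapping around), then convert every letter to lowercase.
Working it through for "mONaRCH": intermediate "pRQdUFK", final "prqdufk".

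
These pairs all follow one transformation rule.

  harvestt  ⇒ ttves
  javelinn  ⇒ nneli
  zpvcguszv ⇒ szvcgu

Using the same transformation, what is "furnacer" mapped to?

ernac

The transformation: delete the first 3 characters, then move the first 3 characters to the end (rotate left by 3).
Working it through for "furnacer": intermediate "nacer", final "ernac".
(Check on "javelinn": → "elinn" → "nneli" ✓)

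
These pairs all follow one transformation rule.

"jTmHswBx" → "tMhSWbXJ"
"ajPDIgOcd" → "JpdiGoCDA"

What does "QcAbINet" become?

What's happening: move the first character to the end, then flip the case of every letter.
Working it through for "QcAbINet": intermediate "cAbINetQ", final "CaBinETq".

CaBinETq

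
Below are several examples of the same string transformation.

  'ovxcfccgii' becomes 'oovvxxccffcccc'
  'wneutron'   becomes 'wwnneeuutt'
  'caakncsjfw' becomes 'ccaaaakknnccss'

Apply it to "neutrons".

What's happening: delete the last 3 characters, then double every character.
Applying both steps to "neutrons": "neutr", then "nneeuuttrr".

nneeuuttrr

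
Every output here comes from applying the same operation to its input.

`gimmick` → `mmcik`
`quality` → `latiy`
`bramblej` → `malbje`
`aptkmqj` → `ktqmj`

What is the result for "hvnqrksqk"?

Each output is the input with this applied: delete the first 2 characters, then swap each adjacent pair of characters (1↔2, 3↔4, ...).
"hvnqrksqk" → "nqrksqk" → "qnkrqsk".

qnkrqsk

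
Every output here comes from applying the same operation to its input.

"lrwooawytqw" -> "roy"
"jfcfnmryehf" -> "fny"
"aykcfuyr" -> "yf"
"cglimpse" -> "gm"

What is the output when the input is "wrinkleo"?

Rule — delete the last character, then keep one character in every 3, starting at position 2 (positions 2nd, 5th, 8th, ...).
"wrinkleo" → "wrinkle" → "rk".

rk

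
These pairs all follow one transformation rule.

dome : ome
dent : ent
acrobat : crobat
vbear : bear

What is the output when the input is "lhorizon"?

The rule is to delete the first character.
For "lhorizon" the result is "horizon".

horizon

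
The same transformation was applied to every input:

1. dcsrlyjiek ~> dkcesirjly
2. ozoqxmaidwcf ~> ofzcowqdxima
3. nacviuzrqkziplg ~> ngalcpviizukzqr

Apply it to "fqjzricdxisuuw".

Each output is the input with this applied: take characters alternately from the front and the back (1st, last, 2nd, 2nd-last, ...).
For "fqjzricdxisuuw" the result is "fwqujuzsriixcd".

fwqujuzsriixcd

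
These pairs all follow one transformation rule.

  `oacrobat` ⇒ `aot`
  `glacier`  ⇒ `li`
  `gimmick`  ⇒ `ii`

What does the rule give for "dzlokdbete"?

zke

Rule — keep one character in every 3, starting at position 2 (positions 2nd, 5th, 8th, ...).
For "dzlokdbete" the result is "zke".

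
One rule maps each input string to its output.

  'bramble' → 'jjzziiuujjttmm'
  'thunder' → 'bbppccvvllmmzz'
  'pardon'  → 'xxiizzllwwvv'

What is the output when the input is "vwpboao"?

ddeexxjjwwiiww

Rule — double every character, then shift every letter 8 places forward in the alphabet (wrapping around).
Working it through for "vwpboao": intermediate "vvwwppbbooaaoo", final "ddeexxjjwwiiww".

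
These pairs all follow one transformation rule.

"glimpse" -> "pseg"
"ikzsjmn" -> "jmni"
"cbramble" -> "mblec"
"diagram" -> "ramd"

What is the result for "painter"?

terp

Rule — move the first character to the end, then delete the first 3 characters.
Applying both steps to "painter": "ainterp", then "terp".
(Check on "glimpse": → "limpseg" → "pseg" ✓)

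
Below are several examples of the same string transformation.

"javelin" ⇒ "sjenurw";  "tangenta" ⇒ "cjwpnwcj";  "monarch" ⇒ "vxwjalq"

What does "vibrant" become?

Each output is the input with this applied: shift every letter 9 places forward in the alphabet (wrapping around).
For "vibrant" the result is "erkajwc".

erkajwc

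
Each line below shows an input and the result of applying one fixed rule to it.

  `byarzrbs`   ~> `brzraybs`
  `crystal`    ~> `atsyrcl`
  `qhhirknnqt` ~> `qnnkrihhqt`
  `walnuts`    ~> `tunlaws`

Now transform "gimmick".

cimmigk

The rule is to reverse the string, then move the first character to the end.
"gimmick" → "kcimmig" → "cimmigk".
(Check on "byarzrbs": → "sbrzrayb" → "brzraybs" ✓)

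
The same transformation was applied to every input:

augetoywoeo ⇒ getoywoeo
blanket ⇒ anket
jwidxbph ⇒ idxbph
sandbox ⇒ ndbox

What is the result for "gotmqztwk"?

What's happening: delete the first 2 characters.
"gotmqztwk" → "tmqztwk".

tmqztwk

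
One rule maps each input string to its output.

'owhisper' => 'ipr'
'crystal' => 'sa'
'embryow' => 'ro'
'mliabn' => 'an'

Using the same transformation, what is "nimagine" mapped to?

The transformation: keep every other character starting from the second (positions 2nd, 4th, 6th, ...), then delete the first character.
"nimagine" → "iaie" → "aie".

aie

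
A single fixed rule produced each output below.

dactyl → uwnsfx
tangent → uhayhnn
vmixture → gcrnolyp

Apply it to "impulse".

Each output is the input with this applied: move the first character to the end, then shift every letter 6 places backward in the alphabet (wrapping around).
For "impulse", step one produces "mpulsei"; step two turns that into "gjofmyc".
(Check on "tangent": → "angentt" → "uhayhnn" ✓)

gjofmyc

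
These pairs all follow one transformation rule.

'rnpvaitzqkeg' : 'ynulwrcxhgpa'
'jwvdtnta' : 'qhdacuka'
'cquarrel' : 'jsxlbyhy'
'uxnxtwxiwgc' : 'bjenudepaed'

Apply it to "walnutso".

The pattern: take characters alternately from the front and the back (1st, last, 2nd, 2nd-last, ...), then shift every letter 7 places forward in the alphabet (wrapping around).
"walnutso" → "woasltnu" → "dvhzsaub".

dvhzsaub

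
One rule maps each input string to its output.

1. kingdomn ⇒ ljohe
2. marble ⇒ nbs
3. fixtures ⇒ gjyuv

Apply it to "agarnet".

The pattern: shift every letter 1 place forward in the alphabet (wrapping around), then delete the last 3 characters.
For "agarnet", step one produces "bhbsofu"; step two turns that into "bhbs".

bhbs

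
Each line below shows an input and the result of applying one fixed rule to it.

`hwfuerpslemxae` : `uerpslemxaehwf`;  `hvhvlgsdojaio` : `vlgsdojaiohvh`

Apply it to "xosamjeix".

amjeixxos

Each output is the input with this applied: move the first 3 characters to the end (rotate left by 3).
Applying that to "xosamjeix" gives "amjeixxos".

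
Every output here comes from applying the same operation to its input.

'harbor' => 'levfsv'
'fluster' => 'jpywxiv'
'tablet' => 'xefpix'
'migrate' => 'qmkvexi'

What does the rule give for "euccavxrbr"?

What's happening: shift every letter 4 places forward in the alphabet (wrapping around).
On "euccavxrbr" that produces "iyggezbvfv".

iyggezbvfv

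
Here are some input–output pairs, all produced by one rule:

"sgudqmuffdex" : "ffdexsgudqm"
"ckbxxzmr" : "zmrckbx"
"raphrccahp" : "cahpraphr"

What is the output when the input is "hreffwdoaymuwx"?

Looking at the pairs, the operation is to swap the front and back halves of the string, then delete the first character.
On "hreffwdoaymuwx": the first step gives "oaymuwxhreffwd", and the second then gives "aymuwxhreffwd".
(Check on "ckbxxzmr": → "xzmrckbx" → "zmrckbx" ✓)

aymuwxhreffwd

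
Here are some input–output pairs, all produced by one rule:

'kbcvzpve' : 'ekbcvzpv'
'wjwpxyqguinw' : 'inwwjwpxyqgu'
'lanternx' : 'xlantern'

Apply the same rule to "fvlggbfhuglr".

The pattern: move the first 3 characters to the end (rotate left by 3), then swap the front and back halves of the string.
Working it through for "fvlggbfhuglr": intermediate "ggbfhuglrfvl", final "glrfvlggbfhu".

glrfvlggbfhu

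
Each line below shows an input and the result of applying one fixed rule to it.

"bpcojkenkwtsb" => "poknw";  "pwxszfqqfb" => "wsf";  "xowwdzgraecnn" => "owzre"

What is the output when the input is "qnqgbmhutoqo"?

ngmu

Rule — delete the last 3 characters, then keep every other character starting from the second (positions 2nd, 4th, 6th, ...).
"qnqgbmhutoqo" → "qnqgbmhut" → "ngmu".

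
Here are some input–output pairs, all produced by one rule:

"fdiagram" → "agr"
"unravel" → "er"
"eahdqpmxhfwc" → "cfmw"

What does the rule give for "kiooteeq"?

Rule — sort the characters into alphabetical order, then keep one character in every 3, starting at position 2 (positions 2nd, 5th, 8th, ...).
On "kiooteeq": the first step gives "eeikooqt", and the second then gives "eot".
(Check on "unravel": → "aelnruv" → "er" ✓)

eot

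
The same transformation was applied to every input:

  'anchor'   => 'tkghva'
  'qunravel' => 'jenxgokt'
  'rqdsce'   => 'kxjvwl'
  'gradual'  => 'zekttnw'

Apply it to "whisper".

Each output is the input with this applied: shift every letter 7 places backward in the alphabet (wrapping around), then take characters alternately from the front and the back (1st, last, 2nd, 2nd-last, ...).
For "whisper", step one produces "pablixk"; step two turns that into "pkaxbil".

pkaxbil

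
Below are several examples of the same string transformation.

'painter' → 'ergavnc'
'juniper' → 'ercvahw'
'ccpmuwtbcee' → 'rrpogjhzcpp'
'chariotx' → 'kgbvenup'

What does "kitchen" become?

arupgvx

The rule is to shift every letter 13 places forward in the alphabet (wrapping around) — i.e. ROT13, then reverse the string.
For "kitchen", step one produces "xvgpura"; step two turns that into "arupgvx".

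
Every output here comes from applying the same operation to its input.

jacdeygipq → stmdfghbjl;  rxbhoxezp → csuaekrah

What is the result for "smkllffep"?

hsvpnooii

Rule — shift every letter 3 places forward in the alphabet (wrapping around), then move the last 2 characters to the front (rotate right by 2).
"smkllffep" → "vpnooiihs" → "hsvpnooii".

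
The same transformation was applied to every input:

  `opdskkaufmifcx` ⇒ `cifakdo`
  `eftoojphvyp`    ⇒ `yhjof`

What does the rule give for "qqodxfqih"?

ifdq

The transformation: reverse the string, then keep every other character starting from the second (positions 2nd, 4th, 6th, ...).
For "qqodxfqih", step one produces "hiqfxdoqq"; step two turns that into "ifdq".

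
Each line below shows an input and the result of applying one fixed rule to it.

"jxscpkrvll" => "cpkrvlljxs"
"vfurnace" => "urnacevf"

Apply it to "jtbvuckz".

What's happening: move the last 2 characters to the front (rotate right by 2), then swap the front and back halves of the string.
"jtbvuckz" → "kzjtbvuc" → "bvuckzjt".
(Check on "vfurnace": → "cevfurna" → "urnacevf" ✓)

bvuckzjt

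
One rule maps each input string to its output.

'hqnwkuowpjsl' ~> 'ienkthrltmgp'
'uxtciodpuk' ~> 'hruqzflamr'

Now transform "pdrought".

qmaolrde

The transformation: shift every letter 3 places backward in the alphabet (wrapping around), then move the last character to the front.
On "pdrought": the first step gives "maolrdeq", and the second then gives "qmaolrde".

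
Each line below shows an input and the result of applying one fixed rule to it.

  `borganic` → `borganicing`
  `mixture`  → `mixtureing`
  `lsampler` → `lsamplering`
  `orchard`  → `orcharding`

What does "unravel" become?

Each output is the input with this applied: append "ing".
"unravel" → "unraveling".

unraveling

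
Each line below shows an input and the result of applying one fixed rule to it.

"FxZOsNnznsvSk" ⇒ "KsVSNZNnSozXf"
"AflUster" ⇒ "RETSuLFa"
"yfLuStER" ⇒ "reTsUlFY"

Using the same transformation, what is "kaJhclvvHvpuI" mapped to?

iUPVhVVLCHjAK

Looking at the pairs, the operation is to flip the case of every letter, then reverse the string.
"kaJhclvvHvpuI" → "KAjHCLVVhVPUi" → "iUPVhVVLCHjAK".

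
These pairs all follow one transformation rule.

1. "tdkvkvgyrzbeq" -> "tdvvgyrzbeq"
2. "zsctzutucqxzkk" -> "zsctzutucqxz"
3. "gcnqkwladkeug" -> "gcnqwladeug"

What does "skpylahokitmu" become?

Looking at the pairs, the operation is to remove every "k".
Applying that to "skpylahokitmu" gives "spylahoitmu".

spylahoitmu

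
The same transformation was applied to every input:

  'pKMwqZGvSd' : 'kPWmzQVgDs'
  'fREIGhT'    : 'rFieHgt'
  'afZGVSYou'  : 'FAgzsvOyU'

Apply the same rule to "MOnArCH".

omaNcRh

In each case the input is transformed by: flip the case of every letter, then swap each adjacent pair of characters (1↔2, 3↔4, ...).
On "MOnArCH": the first step gives "moNaRch", and the second then gives "omaNcRh".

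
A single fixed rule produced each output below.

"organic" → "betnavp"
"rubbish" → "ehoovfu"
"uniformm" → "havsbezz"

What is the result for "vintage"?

ivagntr

What's happening: shift every letter 13 places forward in the alphabet (wrapping around) — i.e. ROT13.
On "vintage" that produces "ivagntr".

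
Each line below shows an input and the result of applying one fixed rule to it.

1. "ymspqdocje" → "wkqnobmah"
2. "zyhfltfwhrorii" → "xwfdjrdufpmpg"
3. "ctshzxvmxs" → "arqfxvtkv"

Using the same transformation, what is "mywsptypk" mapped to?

Each output is the input with this applied: shift every letter 2 places backward in the alphabet (wrapping around), then delete the last character.
Working it through for "mywsptypk": intermediate "kwuqnrwni", final "kwuqnrwn".

kwuqnrwn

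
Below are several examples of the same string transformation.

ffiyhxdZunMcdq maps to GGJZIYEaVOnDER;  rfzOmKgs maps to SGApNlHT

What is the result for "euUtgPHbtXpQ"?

FVvUHqiCUyQr

What's happening: shift every letter 1 place forward in the alphabet (wrapping around), then flip the case of every letter.
Working it through for "euUtgPHbtXpQ": intermediate "fvVuhQIcuYqR", final "FVvUHqiCUyQr".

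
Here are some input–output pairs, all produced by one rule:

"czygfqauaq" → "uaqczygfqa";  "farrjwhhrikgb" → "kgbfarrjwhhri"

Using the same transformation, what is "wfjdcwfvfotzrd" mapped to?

The pattern: move the last 3 characters to the front (rotate right by 3).
Doing the same to "wfjdcwfvfotzrd": "zrdwfjdcwfvfot".

zrdwfjdcwfvfot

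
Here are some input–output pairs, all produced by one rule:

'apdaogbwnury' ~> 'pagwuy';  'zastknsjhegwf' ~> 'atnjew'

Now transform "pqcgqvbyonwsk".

In each case the input is transformed by: keep every other character starting from the second (positions 2nd, 4th, 6th, ...).
"pqcgqvbyonwsk" → "qgvyns".

qgvyns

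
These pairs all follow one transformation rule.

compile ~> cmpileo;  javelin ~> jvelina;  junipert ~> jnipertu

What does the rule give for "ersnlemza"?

esnlemzar

The rule is to move the first character to the end, then swap the first and last characters.
Applying that to "ersnlemza" gives "esnlemzar".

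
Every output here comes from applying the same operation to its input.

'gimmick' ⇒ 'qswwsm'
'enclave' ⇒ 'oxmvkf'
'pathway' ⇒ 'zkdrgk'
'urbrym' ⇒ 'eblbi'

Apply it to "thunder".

The transformation: shift every letter 10 places forward in the alphabet (wrapping around), then delete the last character.
"thunder" → "drexnob" → "drexno".

drexno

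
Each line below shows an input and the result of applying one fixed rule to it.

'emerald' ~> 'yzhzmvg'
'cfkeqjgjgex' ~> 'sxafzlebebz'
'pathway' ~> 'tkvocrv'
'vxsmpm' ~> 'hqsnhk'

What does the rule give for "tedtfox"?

In each case the input is transformed by: move the last character to the front, then shift every letter 5 places backward in the alphabet (wrapping around).
Applying both steps to "tedtfox": "xtedtfo", then "sozyoaj".

sozyoaj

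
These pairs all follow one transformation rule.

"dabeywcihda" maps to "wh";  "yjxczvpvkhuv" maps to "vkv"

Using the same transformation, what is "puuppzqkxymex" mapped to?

zxe

The transformation: keep one character in every 3, starting at position 3 (positions 3rd, 6th, 9th, ...), then delete the first character.
Working it through for "puuppzqkxymex": intermediate "uzxe", final "zxe".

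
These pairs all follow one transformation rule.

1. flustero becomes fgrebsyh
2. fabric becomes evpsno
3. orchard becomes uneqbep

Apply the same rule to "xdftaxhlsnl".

gnkuyfaykqs

The transformation: move the first 3 characters to the end (rotate left by 3), then shift every letter 13 places forward in the alphabet (wrapping around) — i.e. ROT13.
Applying both steps to "xdftaxhlsnl": "taxhlsnlxdf", then "gnkuyfaykqs".
(Check on "orchard": → "hardorc" → "uneqbep" ✓)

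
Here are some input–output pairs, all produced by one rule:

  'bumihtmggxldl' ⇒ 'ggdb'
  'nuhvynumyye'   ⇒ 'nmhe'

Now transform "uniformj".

mjif

Each output is the input with this applied: sort the characters into reverse alphabetical order, then keep only the last 4 characters.
For "uniformj", step one produces "uronmjif"; step two turns that into "mjif".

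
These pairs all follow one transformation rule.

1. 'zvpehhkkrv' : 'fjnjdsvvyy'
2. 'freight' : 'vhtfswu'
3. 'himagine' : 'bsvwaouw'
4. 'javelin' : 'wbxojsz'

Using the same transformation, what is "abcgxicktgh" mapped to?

uvopqulwqyh

The rule is to shift every letter 12 places backward in the alphabet (wrapping around), then move the last 2 characters to the front (rotate right by 2).
Applying both steps to "abcgxicktgh": "opqulwqyhuv", then "uvopqulwqyh".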